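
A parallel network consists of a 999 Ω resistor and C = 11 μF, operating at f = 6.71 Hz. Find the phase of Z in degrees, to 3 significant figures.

ω = 2πf = 42.16 rad/s
X_C = 1/(ωC) = 2160 Ω
Parallel: admittances add. Y = 1/R + jωC
Y = (0.00100 + j0.000464) S
|Y| = 0.00110 S → |Z| = 1/|Y| = 906 Ω, ∠Z = −∠Y = -24.9°

-24.9°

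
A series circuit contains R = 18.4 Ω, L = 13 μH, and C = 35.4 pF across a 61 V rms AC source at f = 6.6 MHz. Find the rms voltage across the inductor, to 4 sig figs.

ω = 2πf = 4.147e+07 rad/s
X_L = ωL = 539.1 Ω
X_C = 1/(ωC) = 681.2 Ω
Net reactance X = X_L − X_C = -142.1 Ω
Z = 18.40 − j142.1 Ω
|Z| = √(18.40² + 142.1²) = 143.3 Ω
I = V/|Z| = 425.7 mA
V_L = I·|Z_L| = 0.4257 × 539.1 = 229.5 V

229.5 V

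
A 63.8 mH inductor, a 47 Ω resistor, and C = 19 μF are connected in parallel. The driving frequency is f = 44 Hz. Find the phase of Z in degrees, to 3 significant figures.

67.5°

ω = 2πf = 276.5 rad/s
X_L = ωL = 17.6 Ω
X_C = 1/(ωC) = 190 Ω
Parallel: admittances add. Y = 1/R + 1/(jωL) + jωC
Y = (0.0213 − j0.0514) S
|Y| = 0.0557 S → |Z| = 1/|Y| = 18.0 Ω, ∠Z = −∠Y = 67.5°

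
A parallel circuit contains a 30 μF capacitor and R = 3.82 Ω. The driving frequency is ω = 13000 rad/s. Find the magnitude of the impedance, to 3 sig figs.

2.13 Ω

X_C = 1/(ωC) = 2.56 Ω
Parallel: admittances add. Y = 1/R + jωC
Y = (0.262 + j0.390) S
|Y| = 0.470 S → |Z| = 1/|Y| = 2.13 Ω, ∠Z = −∠Y = -56.1°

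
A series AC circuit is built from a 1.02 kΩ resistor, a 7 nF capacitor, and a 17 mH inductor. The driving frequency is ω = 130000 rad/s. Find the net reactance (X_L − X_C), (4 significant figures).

1111 Ω

X_L = ωL = 2210 Ω
X_C = 1/(ωC) = 1099 Ω
X = 2210 − 1099 = 1111 Ω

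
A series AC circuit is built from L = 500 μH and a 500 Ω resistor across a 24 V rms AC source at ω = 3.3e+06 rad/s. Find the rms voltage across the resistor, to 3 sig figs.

6.96 V

X_L = ωL = 1650 Ω
Z = 500 + j1650 Ω
|Z| = √(500² + 1650²) = 1720 Ω
I = V/|Z| = 13.9 mA
V_R = I·|Z_R| = 0.0139 × 500 = 6.96 V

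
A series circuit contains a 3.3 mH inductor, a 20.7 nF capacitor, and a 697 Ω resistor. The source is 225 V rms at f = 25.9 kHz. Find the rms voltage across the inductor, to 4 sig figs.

163.9 V

ω = 2πf = 162700 rad/s
X_L = ωL = 537.0 Ω
X_C = 1/(ωC) = 296.9 Ω
Net reactance X = X_L − X_C = 240.2 Ω
Z = 697.0 + j240.2 Ω
|Z| = √(697.0² + 240.2²) = 737.2 Ω
I = V/|Z| = 305.2 mA
V_L = I·|Z_L| = 0.3052 × 537.0 = 163.9 V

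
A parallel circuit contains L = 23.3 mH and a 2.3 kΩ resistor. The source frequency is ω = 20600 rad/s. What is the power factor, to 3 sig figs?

X_L = ωL = 480 Ω
Parallel: admittances add. Y = 1/R + 1/(jωL)
Y = (0.000435 − j0.00208) S
|Y| = 0.00213 S → |Z| = 1/|Y| = 470 Ω, ∠Z = −∠Y = 78.2°
cos φ = cos(78.2°) = 0.204

0.204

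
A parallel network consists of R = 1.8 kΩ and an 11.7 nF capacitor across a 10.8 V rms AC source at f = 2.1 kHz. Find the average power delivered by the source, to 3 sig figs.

ω = 2πf = 13190 rad/s
X_C = 1/(ωC) = 6480 Ω
Parallel: admittances add. Y = 1/R + jωC
Y = (0.000556 + j0.000154) S
|Y| = 0.000577 S → |Z| = 1/|Y| = 1730 Ω, ∠Z = −∠Y = -15.5°
I = V/|Z| = 6.23 mA
P = VI cos φ = 10.8 × 0.00623 × cos(-15.5°) = 64.8 mW

64.8 mW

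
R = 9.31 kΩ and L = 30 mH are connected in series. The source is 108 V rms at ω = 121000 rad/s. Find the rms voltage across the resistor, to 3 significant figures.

X_L = ωL = 3630 Ω
Z = 9310 + j3630 Ω
|Z| = √(9310² + 3630²) = 9990 Ω
I = V/|Z| = 10.8 mA
V_R = I·|Z_R| = 0.0108 × 9310 = 101 V

101 V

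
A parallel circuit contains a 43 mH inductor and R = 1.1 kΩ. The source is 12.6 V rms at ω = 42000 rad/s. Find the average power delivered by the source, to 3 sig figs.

144 mW

X_L = ωL = 1810 Ω
Parallel: admittances add. Y = 1/R + 1/(jωL)
Y = (0.000909 − j0.000554) S
|Y| = 0.00106 S → |Z| = 1/|Y| = 939 Ω, ∠Z = −∠Y = 31.3°
I = V/|Z| = 13.4 mA
P = VI cos φ = 12.6 × 0.0134 × cos(31.3°) = 144 mW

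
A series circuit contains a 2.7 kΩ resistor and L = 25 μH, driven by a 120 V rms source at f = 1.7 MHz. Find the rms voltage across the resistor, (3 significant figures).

119 V

ω = 2πf = 1.068e+07 rad/s
X_L = ωL = 267 Ω
Z = 2700 + j267 Ω
|Z| = √(2700² + 267²) = 2710 Ω
I = V/|Z| = 44.2 mA
V_R = I·|Z_R| = 0.0442 × 2700 = 119 V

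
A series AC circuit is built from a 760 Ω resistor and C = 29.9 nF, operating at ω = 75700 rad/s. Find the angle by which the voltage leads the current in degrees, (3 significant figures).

X_C = 1/(ωC) = 442 Ω
Z = 760 − j442 Ω
|Z| = √(760² + 442²) = 879 Ω
∠Z = arctan(-442/760) = -30.2°

-30.2°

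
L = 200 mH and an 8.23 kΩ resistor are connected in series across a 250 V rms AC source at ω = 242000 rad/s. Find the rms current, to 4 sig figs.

5.092 mA

X_L = ωL = 48400 Ω
Z = 8230 + j48400 Ω
|Z| = √(8230² + 48400²) = 49090 Ω
I = V/|Z| = 250/49090 = 5.092 mA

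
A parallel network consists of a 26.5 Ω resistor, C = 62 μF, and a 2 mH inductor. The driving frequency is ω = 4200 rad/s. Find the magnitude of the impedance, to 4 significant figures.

6.835 Ω

X_L = ωL = 8.400 Ω
X_C = 1/(ωC) = 3.840 Ω
Parallel: admittances add. Y = 1/R + 1/(jωL) + jωC
Y = (0.03774 + j0.1414) S
|Y| = 0.1463 S → |Z| = 1/|Y| = 6.835 Ω, ∠Z = −∠Y = -75.05°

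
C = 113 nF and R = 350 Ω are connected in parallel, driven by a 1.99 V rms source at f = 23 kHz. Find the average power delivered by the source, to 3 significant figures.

ω = 2πf = 144500 rad/s
X_C = 1/(ωC) = 61.2 Ω
Parallel: admittances add. Y = 1/R + jωC
Y = (0.00286 + j0.0163) S
|Y| = 0.0166 S → |Z| = 1/|Y| = 60.3 Ω, ∠Z = −∠Y = -80.1°
I = V/|Z| = 33.0 mA
P = VI cos φ = 1.99 × 0.0330 × cos(-80.1°) = 11.3 mW

11.3 mW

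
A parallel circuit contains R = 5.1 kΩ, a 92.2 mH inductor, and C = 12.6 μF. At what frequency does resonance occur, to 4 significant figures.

147.7 Hz

ω₀ = 1/√(LC) = 1/√(0.0922 × 1.26e-05) = 927.8 rad/s
f₀ = ω₀/(2π) = 147.7 Hz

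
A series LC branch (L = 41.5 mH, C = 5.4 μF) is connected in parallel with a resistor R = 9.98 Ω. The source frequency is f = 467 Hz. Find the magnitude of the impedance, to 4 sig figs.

9.839 Ω

ω = 2πf = 2934 rad/s
X_L = ωL = 121.8 Ω
X_C = 1/(ωC) = 63.11 Ω
Branch 1: Z₁ = R = 9.980 Ω
Branch 2 (series LC): Z₂ = j(X_L − X_C) = j58.66 Ω
Parallel: Z = Z₁Z₂/(Z₁+Z₂), |Z| = 9.839 Ω, ∠Z = 9.656°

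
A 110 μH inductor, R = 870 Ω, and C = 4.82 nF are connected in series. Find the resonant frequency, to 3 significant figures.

ω₀ = 1/√(LC) = 1/√(0.00011 × 4.82e-09) = 1.373e+06 rad/s
f₀ = ω₀/(2π) = 219 kHz

219 kHz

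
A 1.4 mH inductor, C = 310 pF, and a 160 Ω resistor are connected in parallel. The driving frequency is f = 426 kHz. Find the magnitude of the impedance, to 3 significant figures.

ω = 2πf = 2.677e+06 rad/s
X_L = ωL = 3750 Ω
X_C = 1/(ωC) = 1210 Ω
Parallel: admittances add. Y = 1/R + 1/(jωL) + jωC
Y = (0.00625 + j0.000563) S
|Y| = 0.00628 S → |Z| = 1/|Y| = 159 Ω, ∠Z = −∠Y = -5.15°

159 Ω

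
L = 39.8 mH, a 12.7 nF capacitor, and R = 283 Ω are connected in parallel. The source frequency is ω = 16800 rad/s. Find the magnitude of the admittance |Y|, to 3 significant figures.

3.76 mS

X_L = ωL = 669 Ω
X_C = 1/(ωC) = 4690 Ω
Parallel: admittances add. Y = 1/R + 1/(jωL) + jωC
Y = (0.00353 − j0.00128) S
|Y| = 0.00376 S → |Z| = 1/|Y| = 266 Ω, ∠Z = −∠Y = 19.9°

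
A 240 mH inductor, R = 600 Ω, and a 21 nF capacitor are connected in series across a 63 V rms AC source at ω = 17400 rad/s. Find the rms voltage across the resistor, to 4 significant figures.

24.24 V

X_L = ωL = 4176 Ω
X_C = 1/(ωC) = 2737 Ω
Net reactance X = X_L − X_C = 1439 Ω
Z = 600.0 + j1439 Ω
|Z| = √(600.0² + 1439²) = 1559 Ω
I = V/|Z| = 40.40 mA
V_R = I·|Z_R| = 0.04040 × 600.0 = 24.24 V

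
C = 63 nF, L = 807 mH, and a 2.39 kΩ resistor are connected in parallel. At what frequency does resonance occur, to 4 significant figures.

ω₀ = 1/√(LC) = 1/√(0.807 × 6.3e-08) = 4435 rad/s
f₀ = ω₀/(2π) = 705.9 Hz

705.9 Hz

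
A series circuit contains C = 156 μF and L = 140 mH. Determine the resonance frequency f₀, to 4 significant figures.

34.06 Hz

ω₀ = 1/√(LC) = 1/√(0.14 × 0.000156) = 214.0 rad/s
f₀ = ω₀/(2π) = 34.06 Hz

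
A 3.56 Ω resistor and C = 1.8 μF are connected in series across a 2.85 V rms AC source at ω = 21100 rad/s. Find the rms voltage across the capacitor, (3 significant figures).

X_C = 1/(ωC) = 26.3 Ω
Z = 3.56 − j26.3 Ω
|Z| = √(3.56² + 26.3²) = 26.6 Ω
I = V/|Z| = 107 mA
V_C = I·|Z_C| = 0.107 × 26.3 = 2.82 V

2.82 V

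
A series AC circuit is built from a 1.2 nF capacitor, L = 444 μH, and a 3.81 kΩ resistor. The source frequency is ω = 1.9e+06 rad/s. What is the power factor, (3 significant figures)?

0.994

X_L = ωL = 844 Ω
X_C = 1/(ωC) = 439 Ω
Net reactance X = X_L − X_C = 405 Ω
Z = 3810 + j405 Ω
|Z| = √(3810² + 405²) = 3830 Ω
∠Z = arctan(405/3810) = 6.07°
cos φ = cos(6.07°) = 0.994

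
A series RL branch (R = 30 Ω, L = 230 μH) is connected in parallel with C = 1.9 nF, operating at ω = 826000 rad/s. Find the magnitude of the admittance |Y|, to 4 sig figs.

X_L = ωL = 190.0 Ω
X_C = 1/(ωC) = 637.2 Ω
Branch 1 (R+jX_L): Z₁ = 30.00 + j190.0 Ω, |Z₁| = 192.3 Ω
Branch 2 (−jX_C): Z₂ = −j637.2 Ω
Parallel: Z = Z₁Z₂/(Z₁+Z₂), |Z| = 273.4 Ω, ∠Z = 77.19°
|Y| = 1/|Z| = 3.657 mS

3.657 mS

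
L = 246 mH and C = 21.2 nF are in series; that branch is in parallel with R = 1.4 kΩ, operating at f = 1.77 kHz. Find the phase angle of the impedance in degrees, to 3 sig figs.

ω = 2πf = 11120 rad/s
X_L = ωL = 2740 Ω
X_C = 1/(ωC) = 4240 Ω
Branch 1: Z₁ = R = 1400 Ω
Branch 2 (series LC): Z₂ = j(X_L − X_C) = −j1510 Ω
Parallel: Z = Z₁Z₂/(Z₁+Z₂), |Z| = 1030 Ω, ∠Z = -42.9°

-42.9°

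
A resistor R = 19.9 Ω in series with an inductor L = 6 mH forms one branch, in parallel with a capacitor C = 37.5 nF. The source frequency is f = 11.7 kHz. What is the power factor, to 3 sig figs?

0.202

ω = 2πf = 73510 rad/s
X_L = ωL = 441 Ω
X_C = 1/(ωC) = 363 Ω
Branch 1 (R+jX_L): Z₁ = 19.9 + j441 Ω, |Z₁| = 442 Ω
Branch 2 (−jX_C): Z₂ = −j363 Ω
Parallel: Z = Z₁Z₂/(Z₁+Z₂), |Z| = 1980 Ω, ∠Z = -78.3°
cos φ = cos(-78.3°) = 0.202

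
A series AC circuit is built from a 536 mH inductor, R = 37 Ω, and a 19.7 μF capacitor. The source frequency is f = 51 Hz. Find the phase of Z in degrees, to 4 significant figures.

ω = 2πf = 320.4 rad/s
X_L = ωL = 171.8 Ω
X_C = 1/(ωC) = 158.4 Ω
Net reactance X = X_L − X_C = 13.35 Ω
Z = 37.00 + j13.35 Ω
|Z| = √(37.00² + 13.35²) = 39.33 Ω
∠Z = arctan(13.35/37.00) = 19.84°

19.84°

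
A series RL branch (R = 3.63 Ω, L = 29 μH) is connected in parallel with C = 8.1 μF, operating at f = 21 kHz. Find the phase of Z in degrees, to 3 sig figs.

-82.0°

ω = 2πf = 131900 rad/s
X_L = ωL = 3.83 Ω
X_C = 1/(ωC) = 0.936 Ω
Branch 1 (R+jX_L): Z₁ = 3.63 + j3.83 Ω, |Z₁| = 5.27 Ω
Branch 2 (−jX_C): Z₂ = −j0.936 Ω
Parallel: Z = Z₁Z₂/(Z₁+Z₂), |Z| = 1.06 Ω, ∠Z = -82.0°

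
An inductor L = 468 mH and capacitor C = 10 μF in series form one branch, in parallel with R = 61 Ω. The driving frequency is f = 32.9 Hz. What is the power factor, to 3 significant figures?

ω = 2πf = 206.7 rad/s
X_L = ωL = 96.7 Ω
X_C = 1/(ωC) = 484 Ω
Branch 1: Z₁ = R = 61.0 Ω
Branch 2 (series LC): Z₂ = j(X_L − X_C) = −j387 Ω
Parallel: Z = Z₁Z₂/(Z₁+Z₂), |Z| = 60.3 Ω, ∠Z = -8.96°
cos φ = cos(-8.96°) = 0.988

0.988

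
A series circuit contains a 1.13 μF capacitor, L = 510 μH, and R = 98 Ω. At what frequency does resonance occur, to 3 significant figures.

6.63 kHz

ω₀ = 1/√(LC) = 1/√(0.00051 × 1.13e-06) = 41660 rad/s
f₀ = ω₀/(2π) = 6.63 kHz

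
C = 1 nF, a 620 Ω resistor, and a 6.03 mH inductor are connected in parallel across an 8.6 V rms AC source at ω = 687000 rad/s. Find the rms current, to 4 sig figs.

X_L = ωL = 4143 Ω
X_C = 1/(ωC) = 1456 Ω
Parallel: admittances add. Y = 1/R + 1/(jωL) + jωC
Y = (0.001613 + j0.0004456) S
|Y| = 0.001673 S → |Z| = 1/|Y| = 597.6 Ω, ∠Z = −∠Y = -15.44°
I = V/|Z| = 8.6/597.6 = 14.39 mA

14.39 mA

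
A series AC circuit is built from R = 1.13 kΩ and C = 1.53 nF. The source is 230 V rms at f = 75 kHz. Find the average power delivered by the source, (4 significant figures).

18.68 W

ω = 2πf = 471200 rad/s
X_C = 1/(ωC) = 1387 Ω
Z = 1130 − j1387 Ω
|Z| = √(1130² + 1387²) = 1789 Ω
∠Z = arctan(-1387/1130) = -50.83°
I = V/|Z| = 128.6 mA
P = VI cos φ = 230 × 0.1286 × cos(-50.83°) = 18.68 W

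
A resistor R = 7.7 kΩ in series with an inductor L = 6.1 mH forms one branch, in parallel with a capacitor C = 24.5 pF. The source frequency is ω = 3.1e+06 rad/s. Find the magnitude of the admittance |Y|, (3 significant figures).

X_L = ωL = 18900 Ω
X_C = 1/(ωC) = 13200 Ω
Branch 1 (R+jX_L): Z₁ = 7700 + j18900 Ω, |Z₁| = 20400 Ω
Branch 2 (−jX_C): Z₂ = −j13200 Ω
Parallel: Z = Z₁Z₂/(Z₁+Z₂), |Z| = 28000 Ω, ∠Z = -58.9°
|Y| = 1/|Z| = 35.7 μS

35.7 μS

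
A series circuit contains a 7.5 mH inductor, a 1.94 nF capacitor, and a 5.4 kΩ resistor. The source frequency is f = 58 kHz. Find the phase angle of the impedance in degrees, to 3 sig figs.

13.7°

ω = 2πf = 364400 rad/s
X_L = ωL = 2730 Ω
X_C = 1/(ωC) = 1410 Ω
Net reactance X = X_L − X_C = 1320 Ω
Z = 5400 + j1320 Ω
|Z| = √(5400² + 1320²) = 5560 Ω
∠Z = arctan(1320/5400) = 13.7°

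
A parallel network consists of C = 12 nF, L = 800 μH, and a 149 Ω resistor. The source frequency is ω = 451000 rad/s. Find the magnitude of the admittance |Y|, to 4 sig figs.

7.212 mS

X_L = ωL = 360.8 Ω
X_C = 1/(ωC) = 184.8 Ω
Parallel: admittances add. Y = 1/R + 1/(jωL) + jωC
Y = (0.006711 + j0.002640) S
|Y| = 0.007212 S → |Z| = 1/|Y| = 138.7 Ω, ∠Z = −∠Y = -21.48°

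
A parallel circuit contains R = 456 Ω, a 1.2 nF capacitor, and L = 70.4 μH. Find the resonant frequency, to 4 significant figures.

ω₀ = 1/√(LC) = 1/√(7.04e-05 × 1.2e-09) = 3.441e+06 rad/s
f₀ = ω₀/(2π) = 547.6 kHz

547.6 kHz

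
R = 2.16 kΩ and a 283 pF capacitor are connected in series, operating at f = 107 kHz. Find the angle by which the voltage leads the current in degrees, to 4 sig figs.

-67.66°

ω = 2πf = 672300 rad/s
X_C = 1/(ωC) = 5256 Ω
Z = 2160 − j5256 Ω
|Z| = √(2160² + 5256²) = 5682 Ω
∠Z = arctan(-5256/2160) = -67.66°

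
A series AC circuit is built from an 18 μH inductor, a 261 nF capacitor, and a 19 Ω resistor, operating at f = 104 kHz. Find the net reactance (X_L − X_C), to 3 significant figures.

5.90 Ω

ω = 2πf = 653500 rad/s
X_L = ωL = 11.8 Ω
X_C = 1/(ωC) = 5.86 Ω
X = 11.8 − 5.86 = 5.90 Ω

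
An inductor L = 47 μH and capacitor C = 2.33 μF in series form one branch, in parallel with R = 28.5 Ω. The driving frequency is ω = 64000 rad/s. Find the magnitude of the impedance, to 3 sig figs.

X_L = ωL = 3.01 Ω
X_C = 1/(ωC) = 6.71 Ω
Branch 1: Z₁ = R = 28.5 Ω
Branch 2 (series LC): Z₂ = j(X_L − X_C) = −j3.70 Ω
Parallel: Z = Z₁Z₂/(Z₁+Z₂), |Z| = 3.67 Ω, ∠Z = -82.6°

3.67 Ω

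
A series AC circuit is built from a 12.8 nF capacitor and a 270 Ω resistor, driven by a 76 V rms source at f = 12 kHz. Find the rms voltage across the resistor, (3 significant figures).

ω = 2πf = 75400 rad/s
X_C = 1/(ωC) = 1040 Ω
Z = 270 − j1040 Ω
|Z| = √(270² + 1040²) = 1070 Ω
I = V/|Z| = 71.0 mA
V_R = I·|Z_R| = 0.0710 × 270 = 19.2 V

19.2 V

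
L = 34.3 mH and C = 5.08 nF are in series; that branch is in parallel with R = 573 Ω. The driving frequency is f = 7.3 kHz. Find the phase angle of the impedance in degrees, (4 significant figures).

-11.90°

ω = 2πf = 45870 rad/s
X_L = ωL = 1573 Ω
X_C = 1/(ωC) = 4292 Ω
Branch 1: Z₁ = R = 573.0 Ω
Branch 2 (series LC): Z₂ = j(X_L − X_C) = −j2718 Ω
Parallel: Z = Z₁Z₂/(Z₁+Z₂), |Z| = 560.7 Ω, ∠Z = -11.90°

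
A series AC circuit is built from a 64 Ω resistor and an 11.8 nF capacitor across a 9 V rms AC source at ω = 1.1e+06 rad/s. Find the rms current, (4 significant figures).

89.86 mA

X_C = 1/(ωC) = 77.04 Ω
Z = 64.00 − j77.04 Ω
|Z| = √(64.00² + 77.04²) = 100.2 Ω
I = V/|Z| = 9/100.2 = 89.86 mA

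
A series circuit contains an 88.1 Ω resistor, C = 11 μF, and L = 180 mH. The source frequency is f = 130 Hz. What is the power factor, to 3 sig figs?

0.927

ω = 2πf = 816.8 rad/s
X_L = ωL = 147 Ω
X_C = 1/(ωC) = 111 Ω
Net reactance X = X_L − X_C = 35.7 Ω
Z = 88.1 + j35.7 Ω
|Z| = √(88.1² + 35.7²) = 95.1 Ω
∠Z = arctan(35.7/88.1) = 22.1°
cos φ = cos(22.1°) = 0.927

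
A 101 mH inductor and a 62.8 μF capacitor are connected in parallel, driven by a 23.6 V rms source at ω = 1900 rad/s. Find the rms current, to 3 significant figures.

2.69 A

X_L = ωL = 192 Ω
X_C = 1/(ωC) = 8.38 Ω
Parallel: admittances add. Y = 1/(jωL) + jωC
Y = (0 + j0.114) S
|Y| = 0.114 S → |Z| = 1/|Y| = 8.76 Ω, ∠Z = −∠Y = -90.0°
I = V/|Z| = 23.6/8.76 = 2.69 A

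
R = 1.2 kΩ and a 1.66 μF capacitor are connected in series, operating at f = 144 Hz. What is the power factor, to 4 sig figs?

ω = 2πf = 904.8 rad/s
X_C = 1/(ωC) = 665.8 Ω
Z = 1200 − j665.8 Ω
|Z| = √(1200² + 665.8²) = 1372 Ω
∠Z = arctan(-665.8/1200) = -29.02°
cos φ = cos(-29.02°) = 0.8744

0.8744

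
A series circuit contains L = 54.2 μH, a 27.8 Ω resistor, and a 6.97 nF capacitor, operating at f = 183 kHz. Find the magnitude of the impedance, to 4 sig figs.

ω = 2πf = 1.15e+06 rad/s
X_L = ωL = 62.32 Ω
X_C = 1/(ωC) = 124.8 Ω
Net reactance X = X_L − X_C = -62.46 Ω
Z = 27.80 − j62.46 Ω
|Z| = √(27.80² + 62.46²) = 68.36 Ω

68.36 Ω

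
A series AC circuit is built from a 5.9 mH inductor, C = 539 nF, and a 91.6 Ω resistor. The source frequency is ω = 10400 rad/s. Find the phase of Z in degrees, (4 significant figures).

X_L = ωL = 61.36 Ω
X_C = 1/(ωC) = 178.4 Ω
Net reactance X = X_L − X_C = -117.0 Ω
Z = 91.60 − j117.0 Ω
|Z| = √(91.60² + 117.0²) = 148.6 Ω
∠Z = arctan(-117.0/91.60) = -51.95°

-51.95°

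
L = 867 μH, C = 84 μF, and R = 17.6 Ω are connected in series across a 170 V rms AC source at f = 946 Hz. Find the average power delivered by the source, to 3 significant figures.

ω = 2πf = 5944 rad/s
X_L = ωL = 5.15 Ω
X_C = 1/(ωC) = 2.00 Ω
Net reactance X = X_L − X_C = 3.15 Ω
Z = 17.6 + j3.15 Ω
|Z| = √(17.6² + 3.15²) = 17.9 Ω
∠Z = arctan(3.15/17.6) = 10.1°
I = V/|Z| = 9.51 A
P = VI cos φ = 170 × 9.51 × cos(10.1°) = 1.59 kW

1.59 kW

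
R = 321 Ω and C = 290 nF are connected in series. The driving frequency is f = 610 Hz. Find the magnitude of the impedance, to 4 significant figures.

ω = 2πf = 3833 rad/s
X_C = 1/(ωC) = 899.7 Ω
Z = 321.0 − j899.7 Ω
|Z| = √(321.0² + 899.7²) = 955.2 Ω

955.2 Ω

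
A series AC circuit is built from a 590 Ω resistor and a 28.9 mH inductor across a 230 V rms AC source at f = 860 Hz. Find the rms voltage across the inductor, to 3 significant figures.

ω = 2πf = 5404 rad/s
X_L = ωL = 156 Ω
Z = 590 + j156 Ω
|Z| = √(590² + 156²) = 610 Ω
I = V/|Z| = 377 mA
V_L = I·|Z_L| = 0.377 × 156 = 58.9 V

58.9 V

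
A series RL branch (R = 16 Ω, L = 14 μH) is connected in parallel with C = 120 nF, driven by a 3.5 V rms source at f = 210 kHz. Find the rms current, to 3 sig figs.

456 mA

ω = 2πf = 1.319e+06 rad/s
X_L = ωL = 18.5 Ω
X_C = 1/(ωC) = 6.32 Ω
Branch 1 (R+jX_L): Z₁ = 16.0 + j18.5 Ω, |Z₁| = 24.4 Ω
Branch 2 (−jX_C): Z₂ = −j6.32 Ω
Parallel: Z = Z₁Z₂/(Z₁+Z₂), |Z| = 7.68 Ω, ∠Z = -78.1°
I = V/|Z| = 3.5/7.68 = 456 mA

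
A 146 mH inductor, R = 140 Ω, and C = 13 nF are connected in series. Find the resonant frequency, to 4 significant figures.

ω₀ = 1/√(LC) = 1/√(0.146 × 1.3e-08) = 22950 rad/s
f₀ = ω₀/(2π) = 3.653 kHz

3.653 kHz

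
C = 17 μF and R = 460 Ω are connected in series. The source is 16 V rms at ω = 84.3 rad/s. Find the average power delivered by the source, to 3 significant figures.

X_C = 1/(ωC) = 698 Ω
Z = 460 − j698 Ω
|Z| = √(460² + 698²) = 836 Ω
∠Z = arctan(-698/460) = -56.6°
I = V/|Z| = 19.1 mA
P = VI cos φ = 16 × 0.0191 × cos(-56.6°) = 169 mW

169 mW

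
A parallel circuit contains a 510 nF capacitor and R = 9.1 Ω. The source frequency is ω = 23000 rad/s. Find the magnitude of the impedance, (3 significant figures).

9.05 Ω

X_C = 1/(ωC) = 85.3 Ω
Parallel: admittances add. Y = 1/R + jωC
Y = (0.110 + j0.0117) S
|Y| = 0.111 S → |Z| = 1/|Y| = 9.05 Ω, ∠Z = −∠Y = -6.09°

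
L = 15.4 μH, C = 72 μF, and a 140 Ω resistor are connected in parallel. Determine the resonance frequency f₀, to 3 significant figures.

ω₀ = 1/√(LC) = 1/√(1.54e-05 × 7.2e-05) = 30030 rad/s
f₀ = ω₀/(2π) = 4.78 kHz

4.78 kHz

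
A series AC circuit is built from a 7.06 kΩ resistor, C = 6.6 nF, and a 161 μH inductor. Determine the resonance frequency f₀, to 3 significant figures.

ω₀ = 1/√(LC) = 1/√(0.000161 × 6.6e-09) = 970100 rad/s
f₀ = ω₀/(2π) = 154 kHz

154 kHz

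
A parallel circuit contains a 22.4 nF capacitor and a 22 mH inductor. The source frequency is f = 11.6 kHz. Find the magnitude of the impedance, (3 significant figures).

ω = 2πf = 72880 rad/s
X_L = ωL = 1600 Ω
X_C = 1/(ωC) = 613 Ω
Parallel: admittances add. Y = 1/(jωL) + jωC
Y = (0 + j0.00101) S
|Y| = 0.00101 S → |Z| = 1/|Y| = 991 Ω, ∠Z = −∠Y = -90.0°

991 Ω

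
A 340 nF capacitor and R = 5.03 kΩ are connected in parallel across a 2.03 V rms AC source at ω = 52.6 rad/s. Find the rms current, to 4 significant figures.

X_C = 1/(ωC) = 55920 Ω
Parallel: admittances add. Y = 1/R + jωC
Y = (0.0001988 + j1.788e-05) S
|Y| = 0.0001996 S → |Z| = 1/|Y| = 5010 Ω, ∠Z = −∠Y = -5.140°
I = V/|Z| = 2.03/5010 = 405.2 μA

405.2 μA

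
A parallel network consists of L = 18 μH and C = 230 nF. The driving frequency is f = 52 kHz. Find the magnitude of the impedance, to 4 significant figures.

ω = 2πf = 326700 rad/s
X_L = ωL = 5.881 Ω
X_C = 1/(ωC) = 13.31 Ω
Parallel: admittances add. Y = 1/(jωL) + jωC
Y = (0 − j0.09489) S
|Y| = 0.09489 S → |Z| = 1/|Y| = 10.54 Ω, ∠Z = −∠Y = 90.00°

10.54 Ω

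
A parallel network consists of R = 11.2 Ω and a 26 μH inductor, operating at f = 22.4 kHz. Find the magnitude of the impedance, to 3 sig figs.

3.48 Ω

ω = 2πf = 140700 rad/s
X_L = ωL = 3.66 Ω
Parallel: admittances add. Y = 1/R + 1/(jωL)
Y = (0.0893 − j0.273) S
|Y| = 0.287 S → |Z| = 1/|Y| = 3.48 Ω, ∠Z = −∠Y = 71.9°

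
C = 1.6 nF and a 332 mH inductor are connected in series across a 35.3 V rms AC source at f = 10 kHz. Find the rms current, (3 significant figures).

ω = 2πf = 62830 rad/s
X_L = ωL = 20900 Ω
X_C = 1/(ωC) = 9950 Ω
Net reactance X = X_L − X_C = 10900 Ω
Z = j10900 Ω
|Z| = √(0² + 10900²) = 10900 Ω
I = V/|Z| = 35.3/10900 = 3.23 mA

3.23 mA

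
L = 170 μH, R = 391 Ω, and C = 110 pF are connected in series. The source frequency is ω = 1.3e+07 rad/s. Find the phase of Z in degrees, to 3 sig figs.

75.5°

X_L = ωL = 2210 Ω
X_C = 1/(ωC) = 699 Ω
Net reactance X = X_L − X_C = 1510 Ω
Z = 391 + j1510 Ω
|Z| = √(391² + 1510²) = 1560 Ω
∠Z = arctan(1510/391) = 75.5°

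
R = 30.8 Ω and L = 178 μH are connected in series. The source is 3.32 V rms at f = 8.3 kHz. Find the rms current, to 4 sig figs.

103.2 mA

ω = 2πf = 52150 rad/s
X_L = ωL = 9.283 Ω
Z = 30.80 + j9.283 Ω
|Z| = √(30.80² + 9.283²) = 32.17 Ω
I = V/|Z| = 3.32/32.17 = 103.2 mA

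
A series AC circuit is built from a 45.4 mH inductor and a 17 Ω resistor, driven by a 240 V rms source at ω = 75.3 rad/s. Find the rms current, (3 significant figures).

13.8 A

X_L = ωL = 3.42 Ω
Z = 17.0 + j3.42 Ω
|Z| = √(17.0² + 3.42²) = 17.3 Ω
I = V/|Z| = 240/17.3 = 13.8 A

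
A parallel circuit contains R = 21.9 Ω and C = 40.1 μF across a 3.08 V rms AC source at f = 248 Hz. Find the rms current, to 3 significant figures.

238 mA

ω = 2πf = 1558 rad/s
X_C = 1/(ωC) = 16.0 Ω
Parallel: admittances add. Y = 1/R + jωC
Y = (0.0457 + j0.0625) S
|Y| = 0.0774 S → |Z| = 1/|Y| = 12.9 Ω, ∠Z = −∠Y = -53.8°
I = V/|Z| = 3.08/12.9 = 238 mA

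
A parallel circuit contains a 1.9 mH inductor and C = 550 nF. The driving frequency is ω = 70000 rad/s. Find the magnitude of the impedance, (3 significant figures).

32.3 Ω

X_L = ωL = 133 Ω
X_C = 1/(ωC) = 26.0 Ω
Parallel: admittances add. Y = 1/(jωL) + jωC
Y = (0 + j0.0310) S
|Y| = 0.0310 S → |Z| = 1/|Y| = 32.3 Ω, ∠Z = −∠Y = -90.0°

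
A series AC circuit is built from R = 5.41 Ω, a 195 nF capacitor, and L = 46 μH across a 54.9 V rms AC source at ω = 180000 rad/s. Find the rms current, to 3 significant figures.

X_L = ωL = 8.28 Ω
X_C = 1/(ωC) = 28.5 Ω
Net reactance X = X_L − X_C = -20.2 Ω
Z = 5.41 − j20.2 Ω
|Z| = √(5.41² + 20.2²) = 20.9 Ω
I = V/|Z| = 54.9/20.9 = 2.62 A

2.62 A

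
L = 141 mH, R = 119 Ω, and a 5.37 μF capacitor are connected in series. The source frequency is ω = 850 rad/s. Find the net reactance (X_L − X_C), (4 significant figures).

-99.23 Ω

X_L = ωL = 119.8 Ω
X_C = 1/(ωC) = 219.1 Ω
X = 119.8 − 219.1 = -99.23 Ω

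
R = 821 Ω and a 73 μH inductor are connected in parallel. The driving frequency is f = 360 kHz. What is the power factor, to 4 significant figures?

0.1972

ω = 2πf = 2.262e+06 rad/s
X_L = ωL = 165.1 Ω
Parallel: admittances add. Y = 1/R + 1/(jωL)
Y = (0.001218 − j0.006056) S
|Y| = 0.006177 S → |Z| = 1/|Y| = 161.9 Ω, ∠Z = −∠Y = 78.63°
cos φ = cos(78.63°) = 0.1972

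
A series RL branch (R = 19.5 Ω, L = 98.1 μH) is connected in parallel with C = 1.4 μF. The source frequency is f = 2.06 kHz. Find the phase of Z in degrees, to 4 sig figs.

-16.16°

ω = 2πf = 12940 rad/s
X_L = ωL = 1.270 Ω
X_C = 1/(ωC) = 55.19 Ω
Branch 1 (R+jX_L): Z₁ = 19.50 + j1.270 Ω, |Z₁| = 19.54 Ω
Branch 2 (−jX_C): Z₂ = −j55.19 Ω
Parallel: Z = Z₁Z₂/(Z₁+Z₂), |Z| = 18.81 Ω, ∠Z = -16.16°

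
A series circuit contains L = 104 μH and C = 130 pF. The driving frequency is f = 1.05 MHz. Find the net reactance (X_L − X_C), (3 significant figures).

-480 Ω

ω = 2πf = 6.597e+06 rad/s
X_L = ωL = 686 Ω
X_C = 1/(ωC) = 1170 Ω
X = 686 − 1170 = -480 Ω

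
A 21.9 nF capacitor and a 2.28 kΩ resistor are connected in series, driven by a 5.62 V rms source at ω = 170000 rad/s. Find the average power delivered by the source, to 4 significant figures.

X_C = 1/(ωC) = 268.6 Ω
Z = 2280 − j268.6 Ω
|Z| = √(2280² + 268.6²) = 2296 Ω
∠Z = arctan(-268.6/2280) = -6.719°
I = V/|Z| = 2.448 mA
P = VI cos φ = 5.62 × 0.002448 × cos(-6.719°) = 13.66 mW

13.66 mW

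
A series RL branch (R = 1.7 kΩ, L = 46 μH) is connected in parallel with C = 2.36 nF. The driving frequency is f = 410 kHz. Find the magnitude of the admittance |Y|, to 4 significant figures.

ω = 2πf = 2.576e+06 rad/s
X_L = ωL = 118.5 Ω
X_C = 1/(ωC) = 164.5 Ω
Branch 1 (R+jX_L): Z₁ = 1700 + j118.5 Ω, |Z₁| = 1704 Ω
Branch 2 (−jX_C): Z₂ = −j164.5 Ω
Parallel: Z = Z₁Z₂/(Z₁+Z₂), |Z| = 164.8 Ω, ∠Z = -84.46°
|Y| = 1/|Z| = 6.067 mS

6.067 mS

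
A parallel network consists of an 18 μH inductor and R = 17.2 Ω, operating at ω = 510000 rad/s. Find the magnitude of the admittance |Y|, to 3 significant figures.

123 mS

X_L = ωL = 9.18 Ω
Parallel: admittances add. Y = 1/R + 1/(jωL)
Y = (0.0581 − j0.109) S
|Y| = 0.123 S → |Z| = 1/|Y| = 8.10 Ω, ∠Z = −∠Y = 61.9°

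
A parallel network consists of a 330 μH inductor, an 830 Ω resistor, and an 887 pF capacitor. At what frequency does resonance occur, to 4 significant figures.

ω₀ = 1/√(LC) = 1/√(0.00033 × 8.87e-10) = 1.848e+06 rad/s
f₀ = ω₀/(2π) = 294.2 kHz

294.2 kHz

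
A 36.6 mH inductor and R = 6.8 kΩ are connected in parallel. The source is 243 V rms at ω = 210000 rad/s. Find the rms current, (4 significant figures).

X_L = ωL = 7686 Ω
Parallel: admittances add. Y = 1/R + 1/(jωL)
Y = (0.0001471 − j0.0001301) S
|Y| = 0.0001964 S → |Z| = 1/|Y| = 5093 Ω, ∠Z = −∠Y = 41.50°
I = V/|Z| = 243/5093 = 47.71 mA

47.71 mA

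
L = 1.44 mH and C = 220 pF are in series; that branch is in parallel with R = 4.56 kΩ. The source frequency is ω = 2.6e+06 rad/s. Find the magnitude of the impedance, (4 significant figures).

X_L = ωL = 3744 Ω
X_C = 1/(ωC) = 1748 Ω
Branch 1: Z₁ = R = 4560 Ω
Branch 2 (series LC): Z₂ = j(X_L − X_C) = j1996 Ω
Parallel: Z = Z₁Z₂/(Z₁+Z₂), |Z| = 1828 Ω, ∠Z = 66.36°

1828 Ω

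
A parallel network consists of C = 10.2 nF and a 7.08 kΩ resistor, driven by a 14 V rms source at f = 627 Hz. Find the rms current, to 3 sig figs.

ω = 2πf = 3940 rad/s
X_C = 1/(ωC) = 24900 Ω
Parallel: admittances add. Y = 1/R + jωC
Y = (0.000141 + j4.02e-05) S
|Y| = 0.000147 S → |Z| = 1/|Y| = 6810 Ω, ∠Z = −∠Y = -15.9°
I = V/|Z| = 14/6810 = 2.06 mA

2.06 mA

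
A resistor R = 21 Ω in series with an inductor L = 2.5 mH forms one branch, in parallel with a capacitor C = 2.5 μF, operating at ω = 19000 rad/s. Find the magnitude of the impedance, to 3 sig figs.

X_L = ωL = 47.5 Ω
X_C = 1/(ωC) = 21.1 Ω
Branch 1 (R+jX_L): Z₁ = 21.0 + j47.5 Ω, |Z₁| = 51.9 Ω
Branch 2 (−jX_C): Z₂ = −j21.1 Ω
Parallel: Z = Z₁Z₂/(Z₁+Z₂), |Z| = 32.4 Ω, ∠Z = -75.4°

32.4 Ω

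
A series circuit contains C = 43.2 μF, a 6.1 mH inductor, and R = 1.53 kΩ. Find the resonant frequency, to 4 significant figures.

310.0 Hz

ω₀ = 1/√(LC) = 1/√(0.0061 × 4.32e-05) = 1948 rad/s
f₀ = ω₀/(2π) = 310.0 Hz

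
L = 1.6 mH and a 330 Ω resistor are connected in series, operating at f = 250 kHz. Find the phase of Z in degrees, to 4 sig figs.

ω = 2πf = 1.571e+06 rad/s
X_L = ωL = 2513 Ω
Z = 330.0 + j2513 Ω
|Z| = √(330.0² + 2513²) = 2535 Ω
∠Z = arctan(2513/330.0) = 82.52°

82.52°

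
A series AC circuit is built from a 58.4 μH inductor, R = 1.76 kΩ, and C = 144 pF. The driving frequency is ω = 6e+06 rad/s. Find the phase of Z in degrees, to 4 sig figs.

X_L = ωL = 350.4 Ω
X_C = 1/(ωC) = 1157 Ω
Net reactance X = X_L − X_C = -807.0 Ω
Z = 1760 − j807.0 Ω
|Z| = √(1760² + 807.0²) = 1936 Ω
∠Z = arctan(-807.0/1760) = -24.63°

-24.63°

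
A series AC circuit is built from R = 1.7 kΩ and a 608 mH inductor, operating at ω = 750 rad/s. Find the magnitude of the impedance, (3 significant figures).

1760 Ω

X_L = ωL = 456 Ω
Z = 1700 + j456 Ω
|Z| = √(1700² + 456²) = 1760 Ω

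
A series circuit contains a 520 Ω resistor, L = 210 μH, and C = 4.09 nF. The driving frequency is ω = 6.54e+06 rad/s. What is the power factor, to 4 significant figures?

X_L = ωL = 1373 Ω
X_C = 1/(ωC) = 37.39 Ω
Net reactance X = X_L − X_C = 1336 Ω
Z = 520.0 + j1336 Ω
|Z| = √(520.0² + 1336²) = 1434 Ω
∠Z = arctan(1336/520.0) = 68.73°
cos φ = cos(68.73°) = 0.3627

0.3627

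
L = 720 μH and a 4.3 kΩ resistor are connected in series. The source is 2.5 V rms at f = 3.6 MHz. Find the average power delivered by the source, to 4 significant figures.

94.72 μW

ω = 2πf = 2.262e+07 rad/s
X_L = ωL = 16290 Ω
Z = 4300 + j16290 Ω
|Z| = √(4300² + 16290²) = 16840 Ω
∠Z = arctan(16290/4300) = 75.21°
I = V/|Z| = 148.4 μA
P = VI cos φ = 2.5 × 0.0001484 × cos(75.21°) = 94.72 μW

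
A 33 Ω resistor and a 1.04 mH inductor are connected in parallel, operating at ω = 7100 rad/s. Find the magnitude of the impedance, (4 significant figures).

7.206 Ω

X_L = ωL = 7.384 Ω
Parallel: admittances add. Y = 1/R + 1/(jωL)
Y = (0.03030 − j0.1354) S
|Y| = 0.1388 S → |Z| = 1/|Y| = 7.206 Ω, ∠Z = −∠Y = 77.39°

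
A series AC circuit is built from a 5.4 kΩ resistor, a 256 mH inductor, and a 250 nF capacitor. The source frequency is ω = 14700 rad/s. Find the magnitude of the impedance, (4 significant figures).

6430 Ω

X_L = ωL = 3763 Ω
X_C = 1/(ωC) = 272.1 Ω
Net reactance X = X_L − X_C = 3491 Ω
Z = 5400 + j3491 Ω
|Z| = √(5400² + 3491²) = 6430 Ω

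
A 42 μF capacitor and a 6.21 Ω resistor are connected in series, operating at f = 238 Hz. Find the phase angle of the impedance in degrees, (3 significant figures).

ω = 2πf = 1495 rad/s
X_C = 1/(ωC) = 15.9 Ω
Z = 6.21 − j15.9 Ω
|Z| = √(6.21² + 15.9²) = 17.1 Ω
∠Z = arctan(-15.9/6.21) = -68.7°

-68.7°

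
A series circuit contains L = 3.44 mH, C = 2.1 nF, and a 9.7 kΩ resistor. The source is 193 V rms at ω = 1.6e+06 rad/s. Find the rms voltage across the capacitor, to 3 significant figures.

5.22 V

X_L = ωL = 5500 Ω
X_C = 1/(ωC) = 298 Ω
Net reactance X = X_L − X_C = 5210 Ω
Z = 9700 + j5210 Ω
|Z| = √(9700² + 5210²) = 11000 Ω
I = V/|Z| = 17.5 mA
V_C = I·|Z_C| = 0.0175 × 298 = 5.22 V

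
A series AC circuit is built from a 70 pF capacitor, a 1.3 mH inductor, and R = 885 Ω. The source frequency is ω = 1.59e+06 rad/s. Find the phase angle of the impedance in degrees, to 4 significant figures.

X_L = ωL = 2067 Ω
X_C = 1/(ωC) = 8985 Ω
Net reactance X = X_L − X_C = -6918 Ω
Z = 885.0 − j6918 Ω
|Z| = √(885.0² + 6918²) = 6974 Ω
∠Z = arctan(-6918/885.0) = -82.71°

-82.71°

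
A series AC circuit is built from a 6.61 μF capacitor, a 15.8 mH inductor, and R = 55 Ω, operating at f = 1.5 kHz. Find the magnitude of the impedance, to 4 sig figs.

ω = 2πf = 9425 rad/s
X_L = ωL = 148.9 Ω
X_C = 1/(ωC) = 16.05 Ω
Net reactance X = X_L − X_C = 132.9 Ω
Z = 55.00 + j132.9 Ω
|Z| = √(55.00² + 132.9²) = 143.8 Ω

143.8 Ω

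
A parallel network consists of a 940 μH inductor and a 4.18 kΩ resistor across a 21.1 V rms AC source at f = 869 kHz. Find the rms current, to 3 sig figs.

6.51 mA

ω = 2πf = 5.46e+06 rad/s
X_L = ωL = 5130 Ω
Parallel: admittances add. Y = 1/R + 1/(jωL)
Y = (0.000239 − j0.000195) S
|Y| = 0.000309 S → |Z| = 1/|Y| = 3240 Ω, ∠Z = −∠Y = 39.2°
I = V/|Z| = 21.1/3240 = 6.51 mA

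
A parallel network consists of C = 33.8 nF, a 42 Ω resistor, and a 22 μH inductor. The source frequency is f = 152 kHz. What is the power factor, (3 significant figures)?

ω = 2πf = 955000 rad/s
X_L = ωL = 21.0 Ω
X_C = 1/(ωC) = 31.0 Ω
Parallel: admittances add. Y = 1/R + 1/(jωL) + jωC
Y = (0.0238 − j0.0153) S
|Y| = 0.0283 S → |Z| = 1/|Y| = 35.3 Ω, ∠Z = −∠Y = 32.7°
cos φ = cos(32.7°) = 0.841

0.841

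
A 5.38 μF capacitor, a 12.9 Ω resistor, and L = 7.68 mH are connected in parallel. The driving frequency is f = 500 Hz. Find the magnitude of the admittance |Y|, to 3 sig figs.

ω = 2πf = 3142 rad/s
X_L = ωL = 24.1 Ω
X_C = 1/(ωC) = 59.2 Ω
Parallel: admittances add. Y = 1/R + 1/(jωL) + jωC
Y = (0.0775 − j0.0245) S
|Y| = 0.0813 S → |Z| = 1/|Y| = 12.3 Ω, ∠Z = −∠Y = 17.6°

81.3 mS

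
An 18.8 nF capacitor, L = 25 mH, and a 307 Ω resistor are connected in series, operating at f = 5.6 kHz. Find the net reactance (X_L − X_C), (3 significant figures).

ω = 2πf = 35190 rad/s
X_L = ωL = 880 Ω
X_C = 1/(ωC) = 1510 Ω
X = 880 − 1510 = -632 Ω

-632 Ω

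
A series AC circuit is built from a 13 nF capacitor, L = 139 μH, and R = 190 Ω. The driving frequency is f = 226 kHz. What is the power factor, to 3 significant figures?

ω = 2πf = 1.42e+06 rad/s
X_L = ωL = 197 Ω
X_C = 1/(ωC) = 54.2 Ω
Net reactance X = X_L − X_C = 143 Ω
Z = 190 + j143 Ω
|Z| = √(190² + 143²) = 238 Ω
∠Z = arctan(143/190) = 37.0°
cos φ = cos(37.0°) = 0.799

0.799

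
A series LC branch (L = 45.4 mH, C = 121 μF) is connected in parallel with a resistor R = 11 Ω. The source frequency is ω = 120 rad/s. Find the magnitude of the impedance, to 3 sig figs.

X_L = ωL = 5.45 Ω
X_C = 1/(ωC) = 68.9 Ω
Branch 1: Z₁ = R = 11.0 Ω
Branch 2 (series LC): Z₂ = j(X_L − X_C) = −j63.4 Ω
Parallel: Z = Z₁Z₂/(Z₁+Z₂), |Z| = 10.8 Ω, ∠Z = -9.84°

10.8 Ω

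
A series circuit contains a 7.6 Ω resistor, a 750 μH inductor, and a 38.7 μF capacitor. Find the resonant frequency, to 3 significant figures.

934 Hz

ω₀ = 1/√(LC) = 1/√(0.00075 × 3.87e-05) = 5870 rad/s
f₀ = ω₀/(2π) = 934 Hz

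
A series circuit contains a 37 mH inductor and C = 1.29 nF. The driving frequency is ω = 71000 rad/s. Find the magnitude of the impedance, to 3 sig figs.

8290 Ω

X_L = ωL = 2630 Ω
X_C = 1/(ωC) = 10900 Ω
Net reactance X = X_L − X_C = -8290 Ω
Z = − j8290 Ω
|Z| = √(0² + 8290²) = 8290 Ω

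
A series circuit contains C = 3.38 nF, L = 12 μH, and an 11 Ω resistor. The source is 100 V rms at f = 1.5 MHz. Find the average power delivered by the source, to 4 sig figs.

16.18 W

ω = 2πf = 9.425e+06 rad/s
X_L = ωL = 113.1 Ω
X_C = 1/(ωC) = 31.39 Ω
Net reactance X = X_L − X_C = 81.71 Ω
Z = 11.00 + j81.71 Ω
|Z| = √(11.00² + 81.71²) = 82.44 Ω
∠Z = arctan(81.71/11.00) = 82.33°
I = V/|Z| = 1.213 A
P = VI cos φ = 100 × 1.213 × cos(82.33°) = 16.18 W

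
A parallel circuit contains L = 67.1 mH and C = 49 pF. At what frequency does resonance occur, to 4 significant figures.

ω₀ = 1/√(LC) = 1/√(0.0671 × 4.9e-11) = 551500 rad/s
f₀ = ω₀/(2π) = 87.77 kHz

87.77 kHz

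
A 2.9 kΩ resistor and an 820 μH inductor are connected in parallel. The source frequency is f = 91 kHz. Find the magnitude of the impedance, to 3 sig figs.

463 Ω

ω = 2πf = 571800 rad/s
X_L = ωL = 469 Ω
Parallel: admittances add. Y = 1/R + 1/(jωL)
Y = (0.000345 − j0.00213) S
|Y| = 0.00216 S → |Z| = 1/|Y| = 463 Ω, ∠Z = −∠Y = 80.8°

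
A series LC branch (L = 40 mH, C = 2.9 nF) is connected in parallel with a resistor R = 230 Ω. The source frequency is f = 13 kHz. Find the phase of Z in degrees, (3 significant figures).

-13.5°

ω = 2πf = 81680 rad/s
X_L = ωL = 3270 Ω
X_C = 1/(ωC) = 4220 Ω
Branch 1: Z₁ = R = 230 Ω
Branch 2 (series LC): Z₂ = j(X_L − X_C) = −j954 Ω
Parallel: Z = Z₁Z₂/(Z₁+Z₂), |Z| = 224 Ω, ∠Z = -13.5°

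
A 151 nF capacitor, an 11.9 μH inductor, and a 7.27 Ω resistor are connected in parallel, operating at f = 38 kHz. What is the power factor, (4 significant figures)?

0.3992

ω = 2πf = 238800 rad/s
X_L = ωL = 2.841 Ω
X_C = 1/(ωC) = 27.74 Ω
Parallel: admittances add. Y = 1/R + 1/(jωL) + jωC
Y = (0.1376 − j0.3159) S
|Y| = 0.3446 S → |Z| = 1/|Y| = 2.902 Ω, ∠Z = −∠Y = 66.47°
cos φ = cos(66.47°) = 0.3992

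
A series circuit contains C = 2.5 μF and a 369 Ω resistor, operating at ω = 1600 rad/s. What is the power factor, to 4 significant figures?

0.8279

X_C = 1/(ωC) = 250.0 Ω
Z = 369.0 − j250.0 Ω
|Z| = √(369.0² + 250.0²) = 445.7 Ω
∠Z = arctan(-250.0/369.0) = -34.12°
cos φ = cos(-34.12°) = 0.8279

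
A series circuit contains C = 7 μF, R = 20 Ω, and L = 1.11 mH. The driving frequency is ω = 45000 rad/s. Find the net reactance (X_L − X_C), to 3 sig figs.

46.8 Ω

X_L = ωL = 50.0 Ω
X_C = 1/(ωC) = 3.17 Ω
X = 50.0 − 3.17 = 46.8 Ω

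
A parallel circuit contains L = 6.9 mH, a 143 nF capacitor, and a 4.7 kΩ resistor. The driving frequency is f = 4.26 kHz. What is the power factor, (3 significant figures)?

0.133

ω = 2πf = 26770 rad/s
X_L = ωL = 185 Ω
X_C = 1/(ωC) = 261 Ω
Parallel: admittances add. Y = 1/R + 1/(jωL) + jωC
Y = (0.000213 − j0.00159) S
|Y| = 0.00160 S → |Z| = 1/|Y| = 625 Ω, ∠Z = −∠Y = 82.4°
cos φ = cos(82.4°) = 0.133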